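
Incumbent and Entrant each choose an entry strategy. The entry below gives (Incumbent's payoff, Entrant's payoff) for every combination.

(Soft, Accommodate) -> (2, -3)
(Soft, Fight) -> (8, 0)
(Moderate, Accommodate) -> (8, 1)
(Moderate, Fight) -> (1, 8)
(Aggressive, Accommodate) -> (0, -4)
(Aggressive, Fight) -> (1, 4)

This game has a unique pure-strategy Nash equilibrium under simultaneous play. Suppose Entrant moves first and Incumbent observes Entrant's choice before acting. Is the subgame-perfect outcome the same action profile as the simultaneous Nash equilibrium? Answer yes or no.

Work backward from Incumbent's decision.
- Accommodate: Incumbent compares 2, 8, 0 and picks Moderate; Entrant would get 1.
- Fight: Incumbent compares 8, 1, 1 and picks Soft; Entrant would get 0.
Maximizing over 1, 0, Entrant chooses Accommodate. Subgame-perfect outcome: (Moderate, Accommodate) with payoffs (8, 1).
Under simultaneous play:
Incumbent's best replies: Accommodate→Moderate; Fight→Soft.
Entrant's best replies: Soft→Fight; Moderate→Fight; Aggressive→Fight.
The unique mutual best reply is (Soft, Fight), giving (8, 0).
Sequential outcome (Moderate, Accommodate) differs from the Nash profile (Soft, Fight).

no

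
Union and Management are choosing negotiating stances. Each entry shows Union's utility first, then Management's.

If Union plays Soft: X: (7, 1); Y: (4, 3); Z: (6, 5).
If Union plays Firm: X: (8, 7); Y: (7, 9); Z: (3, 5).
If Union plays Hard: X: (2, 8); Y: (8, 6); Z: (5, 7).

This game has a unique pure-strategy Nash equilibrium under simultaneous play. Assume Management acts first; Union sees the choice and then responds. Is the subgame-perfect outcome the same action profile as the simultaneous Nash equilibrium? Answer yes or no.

Solve by backward induction (Management leads).
- X: BR = Firm, leader payoff 7.
- Y: BR = Hard, leader payoff 6.
- Z: BR = Soft, leader payoff 5.
Maximizing over 7, 6, 5, Management chooses X. Subgame-perfect outcome: (Firm, X) with payoffs (8, 7).
Now find the simultaneous Nash equilibrium.
Union's best replies: X→Firm; Y→Hard; Z→Soft.
Management's best replies: Soft→Z; Firm→Y; Hard→X.
The unique mutual best reply is (Soft, Z), giving (6, 5).
Sequential outcome (Firm, X) differs from the Nash profile (Soft, Z).

no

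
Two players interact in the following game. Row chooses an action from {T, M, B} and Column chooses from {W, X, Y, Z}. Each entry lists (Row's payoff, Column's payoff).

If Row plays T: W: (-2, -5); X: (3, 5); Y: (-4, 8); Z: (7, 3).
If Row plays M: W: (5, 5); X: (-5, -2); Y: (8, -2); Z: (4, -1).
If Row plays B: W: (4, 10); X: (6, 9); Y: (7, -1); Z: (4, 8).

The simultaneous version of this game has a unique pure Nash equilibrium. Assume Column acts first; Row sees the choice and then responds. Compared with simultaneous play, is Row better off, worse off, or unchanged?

better off

Work backward from Row's decision.
- W: BR = M, leader payoff 5.
- X: BR = B, leader payoff 9.
- Y: BR = M, leader payoff -2.
- Z: BR = T, leader payoff 3.
Column's induced payoffs are 5, 9, -2, 3, so Column commits to X. Subgame-perfect outcome: (B, X) with payoffs (6, 9).
For the simultaneous game, intersect best replies.
Row's best replies: W→M; X→B; Y→M; Z→T.
Column's best replies: T→Y; M→W; B→W.
The unique mutual best reply is (M, W), giving (5, 5).
Row earns 6 sequentially versus 5 at the Nash outcome: better off.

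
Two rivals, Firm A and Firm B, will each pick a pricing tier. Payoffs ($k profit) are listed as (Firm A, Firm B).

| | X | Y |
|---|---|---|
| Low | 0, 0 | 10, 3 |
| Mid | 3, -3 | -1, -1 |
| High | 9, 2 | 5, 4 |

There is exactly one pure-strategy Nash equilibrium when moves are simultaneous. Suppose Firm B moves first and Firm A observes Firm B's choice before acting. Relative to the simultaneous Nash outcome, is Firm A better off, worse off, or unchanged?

Firm A best-responds to each possible Firm B move:
- X → Firm A plays High (best of 0, 3, 9); Firm B gets 2.
- Y → Firm A plays Low (best of 10, -1, 5); Firm B gets 3.
Among 2, 3, the best is 3 at Y. Subgame-perfect outcome: (Low, Y) with payoffs (10, 3).
For the simultaneous game, intersect best replies.
Firm A's best replies: X→High; Y→Low.
Firm B's best replies: Low→Y; Mid→Y; High→Y.
The unique mutual best reply is (Low, Y), giving (10, 3).
Firm A earns 10 sequentially versus 10 at the Nash outcome: unchanged.

unchanged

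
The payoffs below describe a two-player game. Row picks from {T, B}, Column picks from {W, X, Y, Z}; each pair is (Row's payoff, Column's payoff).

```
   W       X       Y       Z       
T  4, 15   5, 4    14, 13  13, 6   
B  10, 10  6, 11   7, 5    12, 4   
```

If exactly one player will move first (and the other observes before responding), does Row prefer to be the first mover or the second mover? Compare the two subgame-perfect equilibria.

If Row leads: Column's best replies are T→W, B→X; Row's induced payoffs 4, 6; outcome (B, X), payoffs (6, 11).
If Column leads: Row's best replies are W→B, X→B, Y→T, Z→T; Column's induced payoffs 10, 11, 13, 6; outcome (T, Y), payoffs (14, 13).
Row gets 6 moving first and 14 moving second, so Row prefers to move second.

second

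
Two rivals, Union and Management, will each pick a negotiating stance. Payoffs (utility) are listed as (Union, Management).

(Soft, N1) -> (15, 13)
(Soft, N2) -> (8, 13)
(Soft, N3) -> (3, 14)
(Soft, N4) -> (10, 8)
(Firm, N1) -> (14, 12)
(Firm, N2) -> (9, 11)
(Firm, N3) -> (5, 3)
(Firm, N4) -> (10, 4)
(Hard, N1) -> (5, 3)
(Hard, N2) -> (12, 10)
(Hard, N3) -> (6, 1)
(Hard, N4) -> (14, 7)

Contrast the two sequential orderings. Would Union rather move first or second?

If Union leads: Management's best replies are Soft→N3, Firm→N1, Hard→N2; Union's induced payoffs 3, 14, 12; outcome (Firm, N1), payoffs (14, 12).
If Management leads: Union's best replies are N1→Soft, N2→Hard, N3→Hard, N4→Hard; Management's induced payoffs 13, 10, 1, 7; outcome (Soft, N1), payoffs (15, 13).
Union gets 14 moving first and 15 moving second, so Union prefers to move second.

second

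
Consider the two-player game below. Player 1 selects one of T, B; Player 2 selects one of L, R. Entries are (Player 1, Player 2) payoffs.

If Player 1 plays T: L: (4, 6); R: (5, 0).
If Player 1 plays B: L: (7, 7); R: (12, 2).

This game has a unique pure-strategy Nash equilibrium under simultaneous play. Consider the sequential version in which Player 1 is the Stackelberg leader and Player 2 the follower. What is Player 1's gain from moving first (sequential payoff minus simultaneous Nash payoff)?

Solve by backward induction (Player 1 leads).
- T: Player 2 compares 6, 0 and picks L; Player 1 would get 4.
- B: Player 2 compares 7, 2 and picks L; Player 1 would get 7.
Player 1's induced payoffs are 4, 7, so Player 1 commits to B. Subgame-perfect outcome: (B, L) with payoffs (7, 7).
For the simultaneous game, intersect best replies.
Player 1's best replies: L→B; R→B.
Player 2's best replies: T→L; B→L.
The unique mutual best reply is (B, L), giving (7, 7).
Player 1's commitment gain: 7 − 7 = 0.

0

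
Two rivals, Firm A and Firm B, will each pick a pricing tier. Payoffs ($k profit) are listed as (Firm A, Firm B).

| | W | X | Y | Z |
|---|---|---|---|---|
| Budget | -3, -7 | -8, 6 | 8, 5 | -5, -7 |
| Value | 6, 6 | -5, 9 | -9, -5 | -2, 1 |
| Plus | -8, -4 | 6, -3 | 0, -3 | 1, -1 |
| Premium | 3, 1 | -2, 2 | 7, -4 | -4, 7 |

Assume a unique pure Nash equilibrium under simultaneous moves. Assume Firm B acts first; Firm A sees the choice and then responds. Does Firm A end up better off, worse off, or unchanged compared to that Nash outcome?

better off

Work backward from Firm A's decision.
- W → Firm A plays Value (best of -3, 6, -8, 3); Firm B gets 6.
- X → Firm A plays Plus (best of -8, -5, 6, -2); Firm B gets -3.
- Y → Firm A plays Budget (best of 8, -9, 0, 7); Firm B gets 5.
- Z → Firm A plays Plus (best of -5, -2, 1, -4); Firm B gets -1.
Firm B's induced payoffs are 6, -3, 5, -1, so Firm B commits to W. Subgame-perfect outcome: (Value, W) with payoffs (6, 6).
For the simultaneous game, intersect best replies.
Firm A's best replies: W→Value; X→Plus; Y→Budget; Z→Plus.
Firm B's best replies: Budget→X; Value→X; Plus→Z; Premium→Z.
Only (Plus, Z) has each player best-responding; Nash payoffs (1, -1).
Firm A earns 6 sequentially versus 1 at the Nash outcome: better off.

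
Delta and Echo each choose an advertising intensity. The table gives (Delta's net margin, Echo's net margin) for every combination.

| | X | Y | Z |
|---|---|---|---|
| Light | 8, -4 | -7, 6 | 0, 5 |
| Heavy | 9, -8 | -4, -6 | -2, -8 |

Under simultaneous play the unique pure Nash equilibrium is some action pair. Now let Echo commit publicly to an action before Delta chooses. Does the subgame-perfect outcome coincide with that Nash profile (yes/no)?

no

Delta best-responds to each possible Echo move:
- X → Delta plays Heavy (best of 8, 9); Echo gets -8.
- Y → Delta plays Heavy (best of -7, -4); Echo gets -6.
- Z → Delta plays Light (best of 0, -2); Echo gets 5.
Maximizing over -8, -6, 5, Echo chooses Z. Subgame-perfect outcome: (Light, Z) with payoffs (0, 5).
Under simultaneous play:
Delta's best replies: X→Heavy; Y→Heavy; Z→Light.
Echo's best replies: Light→Y; Heavy→Y.
The unique mutual best reply is (Heavy, Y), giving (-4, -6).
Sequential outcome (Light, Z) differs from the Nash profile (Heavy, Y).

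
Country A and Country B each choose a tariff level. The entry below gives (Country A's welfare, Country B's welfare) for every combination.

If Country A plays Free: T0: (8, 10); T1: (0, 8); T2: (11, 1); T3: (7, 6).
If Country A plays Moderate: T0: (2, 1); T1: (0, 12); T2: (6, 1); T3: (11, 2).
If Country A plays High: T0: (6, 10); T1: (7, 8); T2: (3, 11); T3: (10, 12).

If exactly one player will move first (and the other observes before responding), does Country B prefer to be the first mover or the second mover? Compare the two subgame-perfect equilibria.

second

If Country A leads: Country B's best replies are Free→T0, Moderate→T1, High→T3; Country A's induced payoffs 8, 0, 10; outcome (High, T3), payoffs (10, 12).
If Country B leads: Country A's best replies are T0→Free, T1→High, T2→Free, T3→Moderate; Country B's induced payoffs 10, 8, 1, 2; outcome (Free, T0), payoffs (8, 10).
Country B gets 10 moving first and 12 moving second, so Country B prefers to move second.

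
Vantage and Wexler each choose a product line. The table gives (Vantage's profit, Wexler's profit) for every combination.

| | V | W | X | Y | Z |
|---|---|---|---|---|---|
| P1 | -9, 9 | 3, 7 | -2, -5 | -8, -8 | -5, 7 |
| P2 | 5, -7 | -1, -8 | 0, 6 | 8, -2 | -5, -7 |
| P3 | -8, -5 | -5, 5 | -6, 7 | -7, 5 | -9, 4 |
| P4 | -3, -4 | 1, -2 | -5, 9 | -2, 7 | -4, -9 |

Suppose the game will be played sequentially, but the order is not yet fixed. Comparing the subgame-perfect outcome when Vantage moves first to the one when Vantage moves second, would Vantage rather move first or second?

second

If Vantage leads: Wexler's best replies are P1→V, P2→X, P3→X, P4→X; Vantage's induced payoffs -9, 0, -6, -5; outcome (P2, X), payoffs (0, 6).
If Wexler leads: Vantage's best replies are V→P2, W→P1, X→P2, Y→P2, Z→P4; Wexler's induced payoffs -7, 7, 6, -2, -9; outcome (P1, W), payoffs (3, 7).
Vantage gets 0 moving first and 3 moving second, so Vantage prefers to move second.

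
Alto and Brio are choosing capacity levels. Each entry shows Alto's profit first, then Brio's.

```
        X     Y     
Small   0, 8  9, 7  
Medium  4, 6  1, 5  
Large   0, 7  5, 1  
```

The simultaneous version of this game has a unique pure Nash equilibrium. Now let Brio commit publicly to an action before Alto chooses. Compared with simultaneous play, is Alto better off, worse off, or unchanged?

Alto best-responds to each possible Brio move:
- X: Alto compares 0, 4, 0 and picks Medium; Brio would get 6.
- Y: Alto compares 9, 1, 5 and picks Small; Brio would get 7.
Brio's induced payoffs are 6, 7, so Brio commits to Y. Subgame-perfect outcome: (Small, Y) with payoffs (9, 7).
For the simultaneous game, intersect best replies.
Alto's best replies: X→Medium; Y→Small.
Brio's best replies: Small→X; Medium→X; Large→X.
Only (Medium, X) has each player best-responding; Nash payoffs (4, 6).
Alto earns 9 sequentially versus 4 at the Nash outcome: better off.

better off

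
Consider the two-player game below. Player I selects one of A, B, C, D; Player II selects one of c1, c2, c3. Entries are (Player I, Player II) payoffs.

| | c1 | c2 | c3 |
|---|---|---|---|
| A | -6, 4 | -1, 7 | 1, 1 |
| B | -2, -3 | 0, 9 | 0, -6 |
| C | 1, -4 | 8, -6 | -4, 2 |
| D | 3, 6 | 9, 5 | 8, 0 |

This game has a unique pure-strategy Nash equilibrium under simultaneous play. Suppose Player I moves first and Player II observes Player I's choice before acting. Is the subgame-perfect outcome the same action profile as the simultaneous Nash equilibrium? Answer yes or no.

Player II best-responds to each possible Player I move:
- A: BR = c2, leader payoff -1.
- B: BR = c2, leader payoff 0.
- C: BR = c3, leader payoff -4.
- D: BR = c1, leader payoff 3.
Player I's induced payoffs are -1, 0, -4, 3, so Player I commits to D. Subgame-perfect outcome: (D, c1) with payoffs (3, 6).
For the simultaneous game, intersect best replies.
Player I's best replies: c1→D; c2→D; c3→D.
Player II's best replies: A→c2; B→c2; C→c3; D→c1.
Only (D, c1) has each player best-responding; Nash payoffs (3, 6).
Sequential outcome (D, c1) coincides with the Nash profile (D, c1).

yes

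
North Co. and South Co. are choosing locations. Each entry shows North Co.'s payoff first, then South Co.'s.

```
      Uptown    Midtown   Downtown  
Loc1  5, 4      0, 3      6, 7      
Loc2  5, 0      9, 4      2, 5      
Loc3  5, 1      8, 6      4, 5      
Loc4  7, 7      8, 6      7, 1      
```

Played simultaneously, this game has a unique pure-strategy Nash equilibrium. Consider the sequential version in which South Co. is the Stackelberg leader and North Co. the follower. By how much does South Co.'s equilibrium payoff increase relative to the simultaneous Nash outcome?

0

Backward induction with South Co. moving first.
- Uptown: BR = Loc4, leader payoff 7.
- Midtown: BR = Loc2, leader payoff 4.
- Downtown: BR = Loc4, leader payoff 1.
Among 7, 4, 1, the best is 7 at Uptown. Subgame-perfect outcome: (Loc4, Uptown) with payoffs (7, 7).
Now find the simultaneous Nash equilibrium.
North Co.'s best replies: Uptown→Loc4; Midtown→Loc2; Downtown→Loc4.
South Co.'s best replies: Loc1→Downtown; Loc2→Downtown; Loc3→Midtown; Loc4→Uptown.
Only (Loc4, Uptown) has each player best-responding; Nash payoffs (7, 7).
South Co.'s commitment gain: 7 − 7 = 0.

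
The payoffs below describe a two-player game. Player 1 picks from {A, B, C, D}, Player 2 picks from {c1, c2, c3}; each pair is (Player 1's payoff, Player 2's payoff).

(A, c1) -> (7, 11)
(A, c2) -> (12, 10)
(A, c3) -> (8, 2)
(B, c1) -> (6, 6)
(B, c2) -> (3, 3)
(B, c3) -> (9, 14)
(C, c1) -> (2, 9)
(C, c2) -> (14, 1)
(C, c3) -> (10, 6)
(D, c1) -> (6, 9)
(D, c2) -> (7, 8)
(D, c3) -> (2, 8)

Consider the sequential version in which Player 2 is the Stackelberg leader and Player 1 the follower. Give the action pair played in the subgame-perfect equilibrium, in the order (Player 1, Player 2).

Solve by backward induction (Player 2 leads).
- c1 → Player 1 plays A (best of 7, 6, 2, 6); Player 2 gets 11.
- c2 → Player 1 plays C (best of 12, 3, 14, 7); Player 2 gets 1.
- c3 → Player 1 plays C (best of 8, 9, 10, 2); Player 2 gets 6.
Among 11, 1, 6, the best is 11 at c1. Subgame-perfect outcome: (A, c1) with payoffs (7, 11).

(A, c1)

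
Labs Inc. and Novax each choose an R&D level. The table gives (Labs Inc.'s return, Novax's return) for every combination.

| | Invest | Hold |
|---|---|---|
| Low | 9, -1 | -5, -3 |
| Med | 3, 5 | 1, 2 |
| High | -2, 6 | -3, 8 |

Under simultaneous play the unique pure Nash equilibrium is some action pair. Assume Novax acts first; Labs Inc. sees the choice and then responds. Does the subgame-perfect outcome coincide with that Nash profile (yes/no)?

no

Solve by backward induction (Novax leads).
- Invest: Labs Inc. compares 9, 3, -2 and picks Low; Novax would get -1.
- Hold: Labs Inc. compares -5, 1, -3 and picks Med; Novax would get 2.
Maximizing over -1, 2, Novax chooses Hold. Subgame-perfect outcome: (Med, Hold) with payoffs (1, 2).
For the simultaneous game, intersect best replies.
Labs Inc.'s best replies: Invest→Low; Hold→Med.
Novax's best replies: Low→Invest; Med→Invest; High→Hold.
Only (Low, Invest) has each player best-responding; Nash payoffs (9, -1).
Sequential outcome (Med, Hold) differs from the Nash profile (Low, Invest).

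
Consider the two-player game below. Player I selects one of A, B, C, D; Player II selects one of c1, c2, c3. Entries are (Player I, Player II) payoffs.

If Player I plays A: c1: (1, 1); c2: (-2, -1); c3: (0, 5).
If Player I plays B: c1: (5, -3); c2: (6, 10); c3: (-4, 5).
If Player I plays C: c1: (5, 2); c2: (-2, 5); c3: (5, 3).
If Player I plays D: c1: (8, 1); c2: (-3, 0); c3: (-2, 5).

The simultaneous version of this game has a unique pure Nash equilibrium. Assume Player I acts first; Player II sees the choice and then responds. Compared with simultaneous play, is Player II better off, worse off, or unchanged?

unchanged

Work backward from Player II's decision.
- A: BR = c3, leader payoff 0.
- B: BR = c2, leader payoff 6.
- C: BR = c2, leader payoff -2.
- D: BR = c3, leader payoff -2.
Among 0, 6, -2, -2, the best is 6 at B. Subgame-perfect outcome: (B, c2) with payoffs (6, 10).
For the simultaneous game, intersect best replies.
Player I's best replies: c1→D; c2→B; c3→C.
Player II's best replies: A→c3; B→c2; C→c2; D→c3.
Only (B, c2) has each player best-responding; Nash payoffs (6, 10).
Player II earns 10 sequentially versus 10 at the Nash outcome: unchanged.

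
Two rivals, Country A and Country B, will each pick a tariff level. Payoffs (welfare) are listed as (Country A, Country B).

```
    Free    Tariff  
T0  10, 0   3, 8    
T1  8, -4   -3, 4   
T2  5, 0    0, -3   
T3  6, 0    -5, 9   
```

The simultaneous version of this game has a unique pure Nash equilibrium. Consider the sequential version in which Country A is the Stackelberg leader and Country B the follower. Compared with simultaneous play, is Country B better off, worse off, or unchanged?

Country B best-responds to each possible Country A move:
- T0 → Country B plays Tariff (best of 0, 8); Country A gets 3.
- T1 → Country B plays Tariff (best of -4, 4); Country A gets -3.
- T2 → Country B plays Free (best of 0, -3); Country A gets 5.
- T3 → Country B plays Tariff (best of 0, 9); Country A gets -5.
Maximizing over 3, -3, 5, -5, Country A chooses T2. Subgame-perfect outcome: (T2, Free) with payoffs (5, 0).
Now find the simultaneous Nash equilibrium.
Country A's best replies: Free→T0; Tariff→T0.
Country B's best replies: T0→Tariff; T1→Tariff; T2→Free; T3→Tariff.
The unique mutual best reply is (T0, Tariff), giving (3, 8).
Country B earns 0 sequentially versus 8 at the Nash outcome: worse off.

worse off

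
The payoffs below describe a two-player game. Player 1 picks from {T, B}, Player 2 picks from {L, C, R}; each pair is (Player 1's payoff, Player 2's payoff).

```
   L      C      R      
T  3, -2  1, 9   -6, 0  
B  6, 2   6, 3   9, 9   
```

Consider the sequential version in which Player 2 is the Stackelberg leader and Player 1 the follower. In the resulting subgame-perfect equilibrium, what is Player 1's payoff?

Backward induction with Player 2 moving first.
- L: BR = B, leader payoff 2.
- C: BR = B, leader payoff 3.
- R: BR = B, leader payoff 9.
Maximizing over 2, 3, 9, Player 2 chooses R. Subgame-perfect outcome: (B, R) with payoffs (9, 9).

9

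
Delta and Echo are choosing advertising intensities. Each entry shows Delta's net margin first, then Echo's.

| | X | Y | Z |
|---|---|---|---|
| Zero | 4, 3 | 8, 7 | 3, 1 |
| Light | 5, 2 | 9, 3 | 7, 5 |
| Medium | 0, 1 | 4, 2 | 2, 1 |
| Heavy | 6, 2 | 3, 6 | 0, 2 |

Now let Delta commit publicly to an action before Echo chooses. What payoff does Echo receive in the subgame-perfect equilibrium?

7

Solve by backward induction (Delta leads).
- Zero: BR = Y, leader payoff 8.
- Light: BR = Z, leader payoff 7.
- Medium: BR = Y, leader payoff 4.
- Heavy: BR = Y, leader payoff 3.
Maximizing over 8, 7, 4, 3, Delta chooses Zero. Subgame-perfect outcome: (Zero, Y) with payoffs (8, 7).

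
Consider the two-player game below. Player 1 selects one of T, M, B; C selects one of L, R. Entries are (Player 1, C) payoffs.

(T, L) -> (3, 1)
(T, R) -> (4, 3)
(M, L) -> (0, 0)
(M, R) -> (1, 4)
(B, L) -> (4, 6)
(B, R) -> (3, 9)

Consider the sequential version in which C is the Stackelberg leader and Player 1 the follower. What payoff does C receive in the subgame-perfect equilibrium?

6

Player 1 best-responds to each possible C move:
- L → Player 1 plays B (best of 3, 0, 4); C gets 6.
- R → Player 1 plays T (best of 4, 1, 3); C gets 3.
Maximizing over 6, 3, C chooses L. Subgame-perfect outcome: (B, L) with payoffs (4, 6).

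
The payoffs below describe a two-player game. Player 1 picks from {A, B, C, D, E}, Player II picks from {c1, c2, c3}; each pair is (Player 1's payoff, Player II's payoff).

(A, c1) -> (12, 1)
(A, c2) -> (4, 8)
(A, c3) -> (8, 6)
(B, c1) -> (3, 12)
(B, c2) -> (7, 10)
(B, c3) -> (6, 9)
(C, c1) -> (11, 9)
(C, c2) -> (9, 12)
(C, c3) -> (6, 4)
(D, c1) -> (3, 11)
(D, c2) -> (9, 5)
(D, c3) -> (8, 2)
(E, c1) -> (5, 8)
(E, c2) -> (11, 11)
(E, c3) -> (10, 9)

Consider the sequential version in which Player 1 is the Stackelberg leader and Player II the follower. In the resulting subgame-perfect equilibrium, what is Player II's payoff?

11

Player II best-responds to each possible Player 1 move:
- A: BR = c2, leader payoff 4.
- B: BR = c1, leader payoff 3.
- C: BR = c2, leader payoff 9.
- D: BR = c1, leader payoff 3.
- E: BR = c2, leader payoff 11.
Player 1's induced payoffs are 4, 3, 9, 3, 11, so Player 1 commits to E. Subgame-perfect outcome: (E, c2) with payoffs (11, 11).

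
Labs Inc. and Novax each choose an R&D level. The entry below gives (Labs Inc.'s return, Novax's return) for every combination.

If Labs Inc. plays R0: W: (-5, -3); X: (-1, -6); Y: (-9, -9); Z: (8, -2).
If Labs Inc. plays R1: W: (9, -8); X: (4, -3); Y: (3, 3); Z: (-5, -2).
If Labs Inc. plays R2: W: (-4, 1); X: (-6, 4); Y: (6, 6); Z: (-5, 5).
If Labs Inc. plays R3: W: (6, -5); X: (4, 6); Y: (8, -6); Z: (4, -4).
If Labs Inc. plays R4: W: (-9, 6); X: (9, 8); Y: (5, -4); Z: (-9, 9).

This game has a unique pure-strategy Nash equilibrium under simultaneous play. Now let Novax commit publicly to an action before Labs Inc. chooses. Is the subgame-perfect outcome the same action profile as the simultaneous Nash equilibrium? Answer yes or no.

no

Work backward from Labs Inc.'s decision.
- W → Labs Inc. plays R1 (best of -5, 9, -4, 6, -9); Novax gets -8.
- X → Labs Inc. plays R4 (best of -1, 4, -6, 4, 9); Novax gets 8.
- Y → Labs Inc. plays R3 (best of -9, 3, 6, 8, 5); Novax gets -6.
- Z → Labs Inc. plays R0 (best of 8, -5, -5, 4, -9); Novax gets -2.
Maximizing over -8, 8, -6, -2, Novax chooses X. Subgame-perfect outcome: (R4, X) with payoffs (9, 8).
For the simultaneous game, intersect best replies.
Labs Inc.'s best replies: W→R1; X→R4; Y→R3; Z→R0.
Novax's best replies: R0→Z; R1→Y; R2→Y; R3→X; R4→Z.
The unique mutual best reply is (R0, Z), giving (8, -2).
Sequential outcome (R4, X) differs from the Nash profile (R0, Z).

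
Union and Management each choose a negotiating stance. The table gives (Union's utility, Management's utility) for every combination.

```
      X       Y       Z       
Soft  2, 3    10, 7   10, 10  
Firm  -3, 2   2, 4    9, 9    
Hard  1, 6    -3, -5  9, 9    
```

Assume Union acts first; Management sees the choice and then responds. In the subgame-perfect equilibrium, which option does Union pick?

Soft

Solve by backward induction (Union leads).
- Soft → Management plays Z (best of 3, 7, 10); Union gets 10.
- Firm → Management plays Z (best of 2, 4, 9); Union gets 9.
- Hard → Management plays Z (best of 6, -5, 9); Union gets 9.
Union's induced payoffs are 10, 9, 9, so Union commits to Soft. Subgame-perfect outcome: (Soft, Z) with payoffs (10, 10).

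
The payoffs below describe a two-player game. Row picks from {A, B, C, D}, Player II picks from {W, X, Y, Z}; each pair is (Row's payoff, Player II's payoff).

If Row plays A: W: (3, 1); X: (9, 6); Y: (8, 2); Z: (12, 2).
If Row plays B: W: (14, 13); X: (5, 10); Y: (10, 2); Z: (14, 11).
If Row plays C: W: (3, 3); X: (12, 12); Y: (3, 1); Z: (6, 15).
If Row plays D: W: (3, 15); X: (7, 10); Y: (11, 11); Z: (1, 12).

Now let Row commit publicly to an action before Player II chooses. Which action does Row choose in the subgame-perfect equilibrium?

B

Player II best-responds to each possible Row move:
- A → Player II plays X (best of 1, 6, 2, 2); Row gets 9.
- B → Player II plays W (best of 13, 10, 2, 11); Row gets 14.
- C → Player II plays Z (best of 3, 12, 1, 15); Row gets 6.
- D → Player II plays W (best of 15, 10, 11, 12); Row gets 3.
Row's induced payoffs are 9, 14, 6, 3, so Row commits to B. Subgame-perfect outcome: (B, W) with payoffs (14, 13).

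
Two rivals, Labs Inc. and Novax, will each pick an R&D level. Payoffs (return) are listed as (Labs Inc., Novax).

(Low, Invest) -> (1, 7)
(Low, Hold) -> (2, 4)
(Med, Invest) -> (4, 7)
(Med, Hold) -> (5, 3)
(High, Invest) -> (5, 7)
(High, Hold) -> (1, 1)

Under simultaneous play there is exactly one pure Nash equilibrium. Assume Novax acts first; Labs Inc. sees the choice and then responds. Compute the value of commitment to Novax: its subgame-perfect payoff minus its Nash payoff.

0

Solve by backward induction (Novax leads).
- Invest: BR = High, leader payoff 7.
- Hold: BR = Med, leader payoff 3.
Among 7, 3, the best is 7 at Invest. Subgame-perfect outcome: (High, Invest) with payoffs (5, 7).
For the simultaneous game, intersect best replies.
Labs Inc.'s best replies: Invest→High; Hold→Med.
Novax's best replies: Low→Invest; Med→Invest; High→Invest.
Only (High, Invest) has each player best-responding; Nash payoffs (5, 7).
Novax's commitment gain: 7 − 7 = 0.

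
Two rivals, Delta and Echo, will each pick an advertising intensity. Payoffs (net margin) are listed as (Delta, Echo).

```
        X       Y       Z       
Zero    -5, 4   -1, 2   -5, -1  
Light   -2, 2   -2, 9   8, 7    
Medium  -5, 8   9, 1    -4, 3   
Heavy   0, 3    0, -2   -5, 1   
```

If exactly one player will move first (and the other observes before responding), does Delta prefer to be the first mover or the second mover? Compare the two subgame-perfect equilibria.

second

If Delta leads: Echo's best replies are Zero→X, Light→Y, Medium→X, Heavy→X; Delta's induced payoffs -5, -2, -5, 0; outcome (Heavy, X), payoffs (0, 3).
If Echo leads: Delta's best replies are X→Heavy, Y→Medium, Z→Light; Echo's induced payoffs 3, 1, 7; outcome (Light, Z), payoffs (8, 7).
Delta gets 0 moving first and 8 moving second, so Delta prefers to move second.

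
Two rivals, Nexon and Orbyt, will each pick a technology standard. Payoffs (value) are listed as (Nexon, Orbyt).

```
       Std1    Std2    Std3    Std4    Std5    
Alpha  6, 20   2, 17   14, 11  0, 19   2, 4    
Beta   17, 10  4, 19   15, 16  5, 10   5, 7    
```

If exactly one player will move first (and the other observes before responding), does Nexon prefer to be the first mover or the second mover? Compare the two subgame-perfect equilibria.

If Nexon leads: Orbyt's best replies are Alpha→Std1, Beta→Std2; Nexon's induced payoffs 6, 4; outcome (Alpha, Std1), payoffs (6, 20).
If Orbyt leads: Nexon's best replies are Std1→Beta, Std2→Beta, Std3→Beta, Std4→Beta, Std5→Beta; Orbyt's induced payoffs 10, 19, 16, 10, 7; outcome (Beta, Std2), payoffs (4, 19).
Nexon gets 6 moving first and 4 moving second, so Nexon prefers to move first.

first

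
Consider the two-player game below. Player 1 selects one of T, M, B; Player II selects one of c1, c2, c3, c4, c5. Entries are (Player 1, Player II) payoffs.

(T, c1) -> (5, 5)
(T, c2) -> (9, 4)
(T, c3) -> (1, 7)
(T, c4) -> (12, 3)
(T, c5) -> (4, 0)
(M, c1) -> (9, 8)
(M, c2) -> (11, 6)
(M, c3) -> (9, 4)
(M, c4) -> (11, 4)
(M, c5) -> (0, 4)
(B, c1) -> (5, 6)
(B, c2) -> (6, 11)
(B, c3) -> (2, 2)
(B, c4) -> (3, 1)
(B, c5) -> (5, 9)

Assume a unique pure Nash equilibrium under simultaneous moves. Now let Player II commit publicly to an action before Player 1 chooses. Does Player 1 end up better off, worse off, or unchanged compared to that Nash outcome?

worse off

Player 1 best-responds to each possible Player II move:
- c1: BR = M, leader payoff 8.
- c2: BR = M, leader payoff 6.
- c3: BR = M, leader payoff 4.
- c4: BR = T, leader payoff 3.
- c5: BR = B, leader payoff 9.
Maximizing over 8, 6, 4, 3, 9, Player II chooses c5. Subgame-perfect outcome: (B, c5) with payoffs (5, 9).
For the simultaneous game, intersect best replies.
Player 1's best replies: c1→M; c2→M; c3→M; c4→T; c5→B.
Player II's best replies: T→c3; M→c1; B→c2.
The unique mutual best reply is (M, c1), giving (9, 8).
Player 1 earns 5 sequentially versus 9 at the Nash outcome: worse off.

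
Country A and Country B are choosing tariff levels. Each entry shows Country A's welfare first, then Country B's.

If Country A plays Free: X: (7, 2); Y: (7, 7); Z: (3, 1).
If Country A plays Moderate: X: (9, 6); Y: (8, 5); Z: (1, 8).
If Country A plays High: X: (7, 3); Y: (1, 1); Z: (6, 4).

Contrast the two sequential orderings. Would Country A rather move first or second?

second

If Country A leads: Country B's best replies are Free→Y, Moderate→Z, High→Z; Country A's induced payoffs 7, 1, 6; outcome (Free, Y), payoffs (7, 7).
If Country B leads: Country A's best replies are X→Moderate, Y→Moderate, Z→High; Country B's induced payoffs 6, 5, 4; outcome (Moderate, X), payoffs (9, 6).
Country A gets 7 moving first and 9 moving second, so Country A prefers to move second.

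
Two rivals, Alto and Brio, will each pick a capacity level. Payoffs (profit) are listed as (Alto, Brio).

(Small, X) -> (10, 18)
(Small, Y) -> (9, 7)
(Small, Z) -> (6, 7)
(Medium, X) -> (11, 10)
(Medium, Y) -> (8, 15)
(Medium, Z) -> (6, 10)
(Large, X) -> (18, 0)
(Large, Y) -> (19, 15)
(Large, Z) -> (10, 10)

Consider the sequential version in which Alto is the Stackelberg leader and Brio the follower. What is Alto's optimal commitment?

Large

Work backward from Brio's decision.
- Small → Brio plays X (best of 18, 7, 7); Alto gets 10.
- Medium → Brio plays Y (best of 10, 15, 10); Alto gets 8.
- Large → Brio plays Y (best of 0, 15, 10); Alto gets 19.
Alto's induced payoffs are 10, 8, 19, so Alto commits to Large. Subgame-perfect outcome: (Large, Y) with payoffs (19, 15).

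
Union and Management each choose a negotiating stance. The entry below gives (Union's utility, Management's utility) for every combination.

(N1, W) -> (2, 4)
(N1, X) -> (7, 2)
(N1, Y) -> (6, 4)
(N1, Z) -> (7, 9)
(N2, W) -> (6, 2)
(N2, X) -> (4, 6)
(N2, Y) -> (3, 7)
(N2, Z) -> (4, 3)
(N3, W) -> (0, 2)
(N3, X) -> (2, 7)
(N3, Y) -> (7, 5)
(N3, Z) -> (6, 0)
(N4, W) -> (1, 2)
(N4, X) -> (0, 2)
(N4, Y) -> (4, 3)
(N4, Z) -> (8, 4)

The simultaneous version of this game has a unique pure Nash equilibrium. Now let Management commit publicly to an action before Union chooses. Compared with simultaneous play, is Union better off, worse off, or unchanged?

worse off

Backward induction with Management moving first.
- W → Union plays N2 (best of 2, 6, 0, 1); Management gets 2.
- X → Union plays N1 (best of 7, 4, 2, 0); Management gets 2.
- Y → Union plays N3 (best of 6, 3, 7, 4); Management gets 5.
- Z → Union plays N4 (best of 7, 4, 6, 8); Management gets 4.
Maximizing over 2, 2, 5, 4, Management chooses Y. Subgame-perfect outcome: (N3, Y) with payoffs (7, 5).
Now find the simultaneous Nash equilibrium.
Union's best replies: W→N2; X→N1; Y→N3; Z→N4.
Management's best replies: N1→Z; N2→Y; N3→X; N4→Z.
Only (N4, Z) has each player best-responding; Nash payoffs (8, 4).
Union earns 7 sequentially versus 8 at the Nash outcome: worse off.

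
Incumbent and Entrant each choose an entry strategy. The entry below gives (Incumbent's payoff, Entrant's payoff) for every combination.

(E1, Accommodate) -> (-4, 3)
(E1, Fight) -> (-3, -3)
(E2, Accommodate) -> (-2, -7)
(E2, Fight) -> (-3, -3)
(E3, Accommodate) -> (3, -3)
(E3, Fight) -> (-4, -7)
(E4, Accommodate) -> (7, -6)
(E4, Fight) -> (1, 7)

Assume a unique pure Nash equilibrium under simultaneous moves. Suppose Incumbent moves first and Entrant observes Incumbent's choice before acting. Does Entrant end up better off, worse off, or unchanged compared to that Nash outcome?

worse off

Entrant best-responds to each possible Incumbent move:
- E1: Entrant compares 3, -3 and picks Accommodate; Incumbent would get -4.
- E2: Entrant compares -7, -3 and picks Fight; Incumbent would get -3.
- E3: Entrant compares -3, -7 and picks Accommodate; Incumbent would get 3.
- E4: Entrant compares -6, 7 and picks Fight; Incumbent would get 1.
Incumbent's induced payoffs are -4, -3, 3, 1, so Incumbent commits to E3. Subgame-perfect outcome: (E3, Accommodate) with payoffs (3, -3).
For the simultaneous game, intersect best replies.
Incumbent's best replies: Accommodate→E4; Fight→E4.
Entrant's best replies: E1→Accommodate; E2→Fight; E3→Accommodate; E4→Fight.
Only (E4, Fight) has each player best-responding; Nash payoffs (1, 7).
Entrant earns -3 sequentially versus 7 at the Nash outcome: worse off.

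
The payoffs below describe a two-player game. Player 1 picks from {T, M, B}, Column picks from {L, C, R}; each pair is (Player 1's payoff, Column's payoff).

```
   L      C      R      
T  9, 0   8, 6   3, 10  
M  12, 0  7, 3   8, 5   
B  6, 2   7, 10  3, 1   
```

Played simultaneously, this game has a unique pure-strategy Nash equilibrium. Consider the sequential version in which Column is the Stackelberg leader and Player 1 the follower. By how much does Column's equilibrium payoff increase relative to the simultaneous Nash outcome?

Player 1 best-responds to each possible Column move:
- L: BR = M, leader payoff 0.
- C: BR = T, leader payoff 6.
- R: BR = M, leader payoff 5.
Among 0, 6, 5, the best is 6 at C. Subgame-perfect outcome: (T, C) with payoffs (8, 6).
Now find the simultaneous Nash equilibrium.
Player 1's best replies: L→M; C→T; R→M.
Column's best replies: T→R; M→R; B→C.
Only (M, R) has each player best-responding; Nash payoffs (8, 5).
Column's commitment gain: 6 − 5 = 1.

1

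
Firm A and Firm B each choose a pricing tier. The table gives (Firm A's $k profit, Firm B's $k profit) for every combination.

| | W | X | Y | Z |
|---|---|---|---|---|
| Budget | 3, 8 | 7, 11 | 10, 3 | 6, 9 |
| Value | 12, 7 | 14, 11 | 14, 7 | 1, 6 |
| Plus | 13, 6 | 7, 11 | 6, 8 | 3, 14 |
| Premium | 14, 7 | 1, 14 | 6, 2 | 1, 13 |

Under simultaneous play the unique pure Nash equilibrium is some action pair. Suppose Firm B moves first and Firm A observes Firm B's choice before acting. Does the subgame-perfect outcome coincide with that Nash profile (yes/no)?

Solve by backward induction (Firm B leads).
- W: Firm A compares 3, 12, 13, 14 and picks Premium; Firm B would get 7.
- X: Firm A compares 7, 14, 7, 1 and picks Value; Firm B would get 11.
- Y: Firm A compares 10, 14, 6, 6 and picks Value; Firm B would get 7.
- Z: Firm A compares 6, 1, 3, 1 and picks Budget; Firm B would get 9.
Among 7, 11, 7, 9, the best is 11 at X. Subgame-perfect outcome: (Value, X) with payoffs (14, 11).
For the simultaneous game, intersect best replies.
Firm A's best replies: W→Premium; X→Value; Y→Value; Z→Budget.
Firm B's best replies: Budget→X; Value→X; Plus→Z; Premium→X.
Only (Value, X) has each player best-responding; Nash payoffs (14, 11).
Sequential outcome (Value, X) coincides with the Nash profile (Value, X).

yes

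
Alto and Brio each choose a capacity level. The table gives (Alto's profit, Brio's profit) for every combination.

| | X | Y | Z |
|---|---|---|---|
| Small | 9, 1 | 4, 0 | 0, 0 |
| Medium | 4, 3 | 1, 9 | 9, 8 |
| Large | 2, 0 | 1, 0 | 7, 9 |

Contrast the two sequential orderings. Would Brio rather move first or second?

If Alto leads: Brio's best replies are Small→X, Medium→Y, Large→Z; Alto's induced payoffs 9, 1, 7; outcome (Small, X), payoffs (9, 1).
If Brio leads: Alto's best replies are X→Small, Y→Small, Z→Medium; Brio's induced payoffs 1, 0, 8; outcome (Medium, Z), payoffs (9, 8).
Brio gets 8 moving first and 1 moving second, so Brio prefers to move first.

first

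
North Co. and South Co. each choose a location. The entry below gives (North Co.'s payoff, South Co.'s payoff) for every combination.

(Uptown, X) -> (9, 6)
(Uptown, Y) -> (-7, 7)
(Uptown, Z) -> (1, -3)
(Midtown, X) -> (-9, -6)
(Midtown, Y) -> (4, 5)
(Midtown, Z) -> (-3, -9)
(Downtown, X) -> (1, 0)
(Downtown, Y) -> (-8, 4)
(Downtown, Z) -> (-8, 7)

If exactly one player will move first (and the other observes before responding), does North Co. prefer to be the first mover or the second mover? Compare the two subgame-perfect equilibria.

If North Co. leads: South Co.'s best replies are Uptown→Y, Midtown→Y, Downtown→Z; North Co.'s induced payoffs -7, 4, -8; outcome (Midtown, Y), payoffs (4, 5).
If South Co. leads: North Co.'s best replies are X→Uptown, Y→Midtown, Z→Uptown; South Co.'s induced payoffs 6, 5, -3; outcome (Uptown, X), payoffs (9, 6).
North Co. gets 4 moving first and 9 moving second, so North Co. prefers to move second.

second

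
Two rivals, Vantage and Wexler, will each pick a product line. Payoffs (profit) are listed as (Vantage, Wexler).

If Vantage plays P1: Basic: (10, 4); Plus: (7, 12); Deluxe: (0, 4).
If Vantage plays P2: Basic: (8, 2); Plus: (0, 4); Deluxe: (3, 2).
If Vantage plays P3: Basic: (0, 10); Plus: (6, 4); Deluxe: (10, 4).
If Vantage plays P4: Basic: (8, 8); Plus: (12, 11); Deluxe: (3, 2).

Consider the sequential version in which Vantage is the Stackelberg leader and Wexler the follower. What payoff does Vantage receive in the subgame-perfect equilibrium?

12

Backward induction with Vantage moving first.
- P1 → Wexler plays Plus (best of 4, 12, 4); Vantage gets 7.
- P2 → Wexler plays Plus (best of 2, 4, 2); Vantage gets 0.
- P3 → Wexler plays Basic (best of 10, 4, 4); Vantage gets 0.
- P4 → Wexler plays Plus (best of 8, 11, 2); Vantage gets 12.
Maximizing over 7, 0, 0, 12, Vantage chooses P4. Subgame-perfect outcome: (P4, Plus) with payoffs (12, 11).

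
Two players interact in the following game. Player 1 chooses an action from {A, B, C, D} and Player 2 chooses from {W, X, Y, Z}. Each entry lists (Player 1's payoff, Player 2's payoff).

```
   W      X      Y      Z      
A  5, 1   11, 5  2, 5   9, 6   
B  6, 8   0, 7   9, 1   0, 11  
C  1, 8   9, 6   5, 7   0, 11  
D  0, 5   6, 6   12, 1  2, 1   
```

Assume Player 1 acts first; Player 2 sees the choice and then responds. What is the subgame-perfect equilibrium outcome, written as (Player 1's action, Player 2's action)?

(A, Z)

Backward induction with Player 1 moving first.
- A: BR = Z, leader payoff 9.
- B: BR = Z, leader payoff 0.
- C: BR = Z, leader payoff 0.
- D: BR = X, leader payoff 6.
Player 1's induced payoffs are 9, 0, 0, 6, so Player 1 commits to A. Subgame-perfect outcome: (A, Z) with payoffs (9, 6).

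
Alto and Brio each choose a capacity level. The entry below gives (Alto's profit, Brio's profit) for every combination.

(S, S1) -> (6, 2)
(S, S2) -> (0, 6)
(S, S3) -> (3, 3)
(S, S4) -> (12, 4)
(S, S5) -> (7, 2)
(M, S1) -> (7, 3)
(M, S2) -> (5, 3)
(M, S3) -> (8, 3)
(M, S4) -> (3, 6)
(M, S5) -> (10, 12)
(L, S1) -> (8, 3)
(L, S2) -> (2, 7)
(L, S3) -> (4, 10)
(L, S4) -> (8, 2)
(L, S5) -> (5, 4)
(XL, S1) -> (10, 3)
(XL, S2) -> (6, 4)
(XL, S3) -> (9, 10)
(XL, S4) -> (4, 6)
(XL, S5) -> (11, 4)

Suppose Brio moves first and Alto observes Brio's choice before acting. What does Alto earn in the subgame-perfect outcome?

9

Work backward from Alto's decision.
- S1: BR = XL, leader payoff 3.
- S2: BR = XL, leader payoff 4.
- S3: BR = XL, leader payoff 10.
- S4: BR = S, leader payoff 4.
- S5: BR = XL, leader payoff 4.
Brio's induced payoffs are 3, 4, 10, 4, 4, so Brio commits to S3. Subgame-perfect outcome: (XL, S3) with payoffs (9, 10).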